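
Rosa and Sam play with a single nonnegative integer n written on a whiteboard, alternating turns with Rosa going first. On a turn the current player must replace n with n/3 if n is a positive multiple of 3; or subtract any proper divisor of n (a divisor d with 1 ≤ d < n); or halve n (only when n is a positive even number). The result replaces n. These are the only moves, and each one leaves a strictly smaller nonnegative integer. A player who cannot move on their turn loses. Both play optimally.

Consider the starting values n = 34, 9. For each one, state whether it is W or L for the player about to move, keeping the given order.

Build the W/L table. Terminal = L. A non-terminal position is W if it has a move to some L; otherwise it is L.
n=0: no move → L
n=1: no move → L
n=2: reaches L-position 1 → W
n=3: reaches L-position 1 → W
n=4: only reaches 2(W), 3(W), all W → L
n=5: reaches L-position 4 → W
n=6: reaches L-position 4 → W
n=7: only reaches 6(W), which is W → L
n=8: reaches L-position 4 → W
n=9: only reaches 3(W), 6(W), 8(W), all W → L
n=10: reaches L-position 9 → W
n=11: only reaches 10(W), which is W → L
n=12: reaches L-position 4 → W
n=13: only reaches 12(W), which is W → L
n=14: reaches L-position 7 → W
n=15: only reaches 5(W), 10(W), 12(W), 14(W), all W → L
n=16: reaches L-position 15 → W
n=17: only reaches 16(W), which is W → L
n=18: reaches L-position 9 → W
n=19: only reaches 18(W), which is W → L
n=20: reaches L-position 15 → W
n=21: reaches L-position 7 → W
n=22: reaches L-position 11 → W
n=23: only reaches 22(W), which is W → L
n=24: reaches L-position 23 → W
n=25: only reaches 20(W), 24(W), all W → L
n=26: reaches L-position 13 → W
n=27: reaches L-position 9 → W
n=28: only reaches 14(W), 21(W), 24(W), 26(W), 27(W), all W → L
n=29: reaches L-position 28 → W
n=30: reaches L-position 15 → W
n=31: only reaches 30(W), which is W → L
n=32: reaches L-position 28 → W
n=33: reaches L-position 11 → W
n=34: reaches L-position 17 → W

34: W, 9: L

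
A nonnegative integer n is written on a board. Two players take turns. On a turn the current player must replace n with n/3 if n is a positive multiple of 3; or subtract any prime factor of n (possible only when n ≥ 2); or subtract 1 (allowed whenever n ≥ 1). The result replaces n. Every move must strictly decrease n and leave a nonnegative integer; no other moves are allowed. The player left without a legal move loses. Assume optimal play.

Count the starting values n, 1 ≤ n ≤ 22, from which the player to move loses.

Classify positions by backward induction: terminal positions (no move available) are L. From any other position, the mover wins iff some move reaches an L.
n=0: no move → L
n=1: →0(L), so W
n=2: →0(L), so W
n=3: →0(L), so W
n=4: →2(W), 3(W) — all W, so L
n=5: →0(L), so W
n=6: →4(L), so W
n=7: →0(L), so W
n=8: →6(W), 7(W) — all W, so L
n=9: →8(L), so W
n=10: →8(L), so W
n=11: →0(L), so W
n=12: →4(L), so W
n=13: →0(L), so W
n=14: →7(W), 12(W), 13(W) — all W, so L
n=15: →14(L), so W
n=16: →14(L), so W
n=17: →0(L), so W
n=18: →6(W), 15(W), 16(W), 17(W) — all W, so L
n=19: →0(L), so W
n=20: →18(L), so W
n=21: →14(L), so W
n=22: →11(W), 20(W), 21(W) — all W, so L
L entries with 1 ≤ n ≤ 22 (n=0 is outside the asked range and is not counted): n = 4, 8, 14, 18, 22; that makes 5.

5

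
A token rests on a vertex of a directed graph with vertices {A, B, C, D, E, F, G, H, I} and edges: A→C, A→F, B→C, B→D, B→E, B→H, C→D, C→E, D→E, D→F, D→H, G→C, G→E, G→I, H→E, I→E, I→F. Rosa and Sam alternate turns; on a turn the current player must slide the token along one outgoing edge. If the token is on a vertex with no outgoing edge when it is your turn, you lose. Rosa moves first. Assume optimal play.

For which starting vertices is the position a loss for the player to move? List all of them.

E, F

Label each position W (a win for the player to move) or L (a loss). A position with no legal move is L; any other position is W exactly when some move reaches an L, and L when every move reaches a W.
Every edge goes from a vertex to one that appears earlier in the order E, F, I, H, D, C, A, B, G, so processing vertices in that order labels each vertex after all of its successors.
E: no outgoing edge → L
F: no outgoing edge → L
I: →F(L), so W
H: →E(L), so W
D: →F(L), so W
C: →E(L), so W
A: →F(L), so W
B: →E(L), so W
G: →E(L), so W
Reading off the rows marked L gives the requested list; there are 2 such vertices.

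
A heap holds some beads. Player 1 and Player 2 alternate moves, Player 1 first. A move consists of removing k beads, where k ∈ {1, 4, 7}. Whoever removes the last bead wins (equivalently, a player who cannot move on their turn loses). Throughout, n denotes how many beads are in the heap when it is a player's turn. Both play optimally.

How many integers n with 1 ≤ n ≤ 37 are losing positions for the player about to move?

14

Use the standard recursion: the mover loses at a terminal position; elsewhere, the mover wins exactly when some move hands the opponent an L position.
n=0: no move → L
n=1: reaches L-position 0 → W
n=2: only reaches 1(W), which is W → L
n=3: reaches L-position 2 → W
n=4: reaches L-position 0 → W
n=5: only reaches 4(W), 1(W), all W → L
n=6: reaches L-position 5 → W
n=7: reaches L-position 0 → W
n=8: only reaches 7(W), 4(W), 1(W), all W → L
n=9: reaches L-position 8 → W
n=10: only reaches 9(W), 6(W), 3(W), all W → L
n=11: reaches L-position 10 → W
n=12: reaches L-position 8 → W
n=13: only reaches 12(W), 9(W), 6(W), all W → L
n=14: reaches L-position 13 → W
n=15: reaches L-position 8 → W
n=16: only reaches 15(W), 12(W), 9(W), all W → L
n=17: reaches L-position 16 → W
n=18: only reaches 17(W), 14(W), 11(W), all W → L
n=19: reaches L-position 18 → W
n=20: reaches L-position 16 → W
n=21: only reaches 20(W), 17(W), 14(W), all W → L
n=22: reaches L-position 21 → W
n=23: reaches L-position 16 → W
n=24: only reaches 23(W), 20(W), 17(W), all W → L
n=25: reaches L-position 24 → W
n=26: only reaches 25(W), 22(W), 19(W), all W → L
n=27: reaches L-position 26 → W
n=28: reaches L-position 24 → W
n=29: only reaches 28(W), 25(W), 22(W), all W → L
n=30: reaches L-position 29 → W
n=31: reaches L-position 24 → W
n=32: only reaches 31(W), 28(W), 25(W), all W → L
n=33: reaches L-position 32 → W
n=34: only reaches 33(W), 30(W), 27(W), all W → L
n=35: reaches L-position 34 → W
n=36: reaches L-position 32 → W
n=37: only reaches 36(W), 33(W), 30(W), all W → L
L entries with 1 ≤ n ≤ 37 (n=0 is outside the asked range and is not counted): n = 2, 5, 8, 10, 13, 16, 18, 21, 24, 26, 29, 32, 34, 37; that makes 14.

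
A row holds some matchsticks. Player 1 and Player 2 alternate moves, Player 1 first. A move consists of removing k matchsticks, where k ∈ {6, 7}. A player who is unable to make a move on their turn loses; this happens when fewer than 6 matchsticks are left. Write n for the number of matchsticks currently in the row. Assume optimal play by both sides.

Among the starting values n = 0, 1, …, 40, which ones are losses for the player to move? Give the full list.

0, 1, 2, 3, 4, 5, 13, 14, 15, 16, 17, 18, 26, 27, 28, 29, 30, 31, 39, 40

Work bottom-up. With no move the player to move loses. Otherwise the position is W if at least one move leads to an L position for the opponent, and L if every move leads to a W.
n=0: no move → L
n=1: no move → L
n=2: no move → L
n=3: no move → L
n=4: no move → L
n=5: no move → L
n=6: →0(L), so W
n=7: →1(L), so W
n=8: →2(L), so W
n=9: →3(L), so W
n=10: →4(L), so W
n=11: →5(L), so W
n=12: →5(L), so W
n=13: →7(W), 6(W) — all W, so L
n=14: →8(W), 7(W) — all W, so L
n=15: →9(W), 8(W) — all W, so L
n=16: →10(W), 9(W) — all W, so L
n=17: →11(W), 10(W) — all W, so L
n=18: →12(W), 11(W) — all W, so L
n=19: →13(L), so W
n=20: →14(L), so W
n=21: →15(L), so W
n=22: →16(L), so W
n=23: →17(L), so W
n=24: →18(L), so W
n=25: →18(L), so W
n=26: →20(W), 19(W) — all W, so L
n=27: →21(W), 20(W) — all W, so L
n=28: →22(W), 21(W) — all W, so L
n=29: →23(W), 22(W) — all W, so L
n=30: →24(W), 23(W) — all W, so L
n=31: →25(W), 24(W) — all W, so L
n=32: →26(L), so W
n=33: →27(L), so W
n=34: →28(L), so W
n=35: →29(L), so W
n=36: →30(L), so W
n=37: →31(L), so W
n=38: →31(L), so W
n=39: →33(W), 32(W) — all W, so L
n=40: →34(W), 33(W) — all W, so L
The losing starting values of n are exactly the entries labelled L in this table (20 of them).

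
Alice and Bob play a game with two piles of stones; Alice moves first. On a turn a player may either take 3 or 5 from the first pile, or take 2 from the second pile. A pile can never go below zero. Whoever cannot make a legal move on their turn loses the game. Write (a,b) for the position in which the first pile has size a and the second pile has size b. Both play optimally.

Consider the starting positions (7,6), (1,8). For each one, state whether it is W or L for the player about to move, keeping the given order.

Compute win/loss labels from the base case upward. A position with no move is L. Any other position is W if it can reach an L in one move, else L.
No move ever increases a pile, so every position that can arise here has a ≤ 7 and b ≤ 8; it is enough to label the cells with 0 ≤ a ≤ 7 and 0 ≤ b ≤ 8.
Every move lowers a or b (never raises either), so fill the grid row by row in increasing a, and left to right within a row: each cell's successors are then already labelled.
      b=0  b=1  b=2  b=3  b=4  b=5  b=6  b=7  b=8
a=0:    L    L    W    W    L    L    W    W    L
a=1:    L    L    W    W    L    L    W    W    L
a=2:    L    L    W    W    L    L    W    W    L
a=3:    W    W    L    L    W    W    L    L    W
a=4:    W    W    L    L    W    W    L    L    W
a=5:    W    W    L    L    W    W    L    L    W
a=6:    W    W    W    W    W    W    W    W    W
a=7:    W    W    W    W    W    W    W    W    W
Cells with no legal move (terminal, hence L): (0,0), (0,1), (1,0), (1,1), (2,0), (2,1).
The remaining L cells, each justified by listing all of its moves:
(0,4): L (sole option (0,2)(W) is W)
(0,5): L (sole option (0,3)(W) is W)
(0,8): L (sole option (0,6)(W) is W)
(1,4): L (sole option (1,2)(W) is W)
(1,5): L (sole option (1,3)(W) is W)
(1,8): L (sole option (1,6)(W) is W)
(2,4): L (sole option (2,2)(W) is W)
(2,5): L (sole option (2,3)(W) is W)
(2,8): L (sole option (2,6)(W) is W)
(3,2): L (options (0,2)(W), (3,0)(W) are all W)
(3,3): L (options (0,3)(W), (3,1)(W) are all W)
(3,6): L (options (0,6)(W), (3,4)(W) are all W)
(3,7): L (options (0,7)(W), (3,5)(W) are all W)
(4,2): L (options (1,2)(W), (4,0)(W) are all W)
(4,3): L (options (1,3)(W), (4,1)(W) are all W)
(4,6): L (options (1,6)(W), (4,4)(W) are all W)
(4,7): L (options (1,7)(W), (4,5)(W) are all W)
(5,2): L (options (2,2)(W), (0,2)(W), (5,0)(W) are all W)
(5,3): L (options (2,3)(W), (0,3)(W), (5,1)(W) are all W)
(5,6): L (options (2,6)(W), (0,6)(W), (5,4)(W) are all W)
(5,7): L (options (2,7)(W), (0,7)(W), (5,5)(W) are all W)
Every other cell has at least one move into one of the L cells above, so it is W.
(7,6): the move to (4,6) reaches an L cell, so W
(1,8): one of the L cells justified above, so L

(7,6): W, (1,8): L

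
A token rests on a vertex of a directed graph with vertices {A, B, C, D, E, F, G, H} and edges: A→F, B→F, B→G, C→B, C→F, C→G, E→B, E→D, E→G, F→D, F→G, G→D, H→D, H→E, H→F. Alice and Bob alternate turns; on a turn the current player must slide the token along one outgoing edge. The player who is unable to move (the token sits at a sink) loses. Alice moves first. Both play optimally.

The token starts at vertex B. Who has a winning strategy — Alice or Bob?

Classify positions by backward induction: terminal positions (no move available) are L. From any other position, the mover wins iff some move reaches an L.
Every edge goes from a vertex to one that appears earlier in the order D, G, F, A, B, E, H, C, so processing vertices in that order labels each vertex after all of its successors.
D: no outgoing edge → L
G: W (go to D, an L position)
F: W (go to D, an L position)
A: L (sole option F(W) is W)
B: L (options F(W), G(W) are all W)
E: W (go to B, an L position)
H: W (go to D, an L position)
C: W (go to B, an L position)
Every move from B reaches a W position, so the mover loses.

Bob wins.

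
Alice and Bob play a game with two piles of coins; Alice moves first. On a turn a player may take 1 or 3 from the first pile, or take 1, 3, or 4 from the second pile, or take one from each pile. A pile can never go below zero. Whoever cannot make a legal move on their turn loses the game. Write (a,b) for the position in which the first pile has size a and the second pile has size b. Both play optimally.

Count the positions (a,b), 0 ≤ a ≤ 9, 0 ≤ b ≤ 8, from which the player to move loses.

Work bottom-up. With no move the player to move loses. Otherwise the position is W if at least one move leads to an L position for the opponent, and L if every move leads to a W.
Every move lowers a or b (never raises either), so fill the grid row by row in increasing a, and left to right within a row: each cell's successors are then already labelled.
      b=0  b=1  b=2  b=3  b=4  b=5  b=6  b=7  b=8
a=0:    L    W    L    W    W    W    W    L    W
a=1:    W    W    W    W    L    W    L    W    W
a=2:    L    W    L    W    W    W    W    W    L
a=3:    W    W    W    W    L    W    L    W    W
a=4:    L    W    L    W    W    W    W    W    L
a=5:    W    W    W    W    L    W    L    W    W
a=6:    L    W    L    W    W    W    W    W    L
a=7:    W    W    W    W    L    W    L    W    W
a=8:    L    W    L    W    W    W    W    W    L
a=9:    W    W    W    W    L    W    L    W    W
Cells with no legal move (terminal, hence L): (0,0).
The remaining L cells, each justified by listing all of its moves:
(0,2): →(0,1)(W) only, which is W, so L
(0,7): →(0,6)(W), (0,4)(W), (0,3)(W) — all W, so L
(1,4): →(0,4)(W), (1,3)(W), (1,1)(W), (1,0)(W), (0,3)(W) — all W, so L
(1,6): →(0,6)(W), (1,5)(W), (1,3)(W), (1,2)(W), (0,5)(W) — all W, so L
(2,0): →(1,0)(W) only, which is W, so L
(2,2): →(1,2)(W), (2,1)(W), (1,1)(W) — all W, so L
(2,8): →(1,8)(W), (2,7)(W), (2,5)(W), (2,4)(W), (1,7)(W) — all W, so L
(3,4): →(2,4)(W), (0,4)(W), (3,3)(W), (3,1)(W), (3,0)(W), (2,3)(W) — all W, so L
(3,6): →(2,6)(W), (0,6)(W), (3,5)(W), (3,3)(W), (3,2)(W), (2,5)(W) — all W, so L
(4,0): →(3,0)(W), (1,0)(W) — all W, so L
(4,2): →(3,2)(W), (1,2)(W), (4,1)(W), (3,1)(W) — all W, so L
(4,8): →(3,8)(W), (1,8)(W), (4,7)(W), (4,5)(W), (4,4)(W), (3,7)(W) — all W, so L
(5,4): →(4,4)(W), (2,4)(W), (5,3)(W), (5,1)(W), (5,0)(W), (4,3)(W) — all W, so L
(5,6): →(4,6)(W), (2,6)(W), (5,5)(W), (5,3)(W), (5,2)(W), (4,5)(W) — all W, so L
(6,0): →(5,0)(W), (3,0)(W) — all W, so L
(6,2): →(5,2)(W), (3,2)(W), (6,1)(W), (5,1)(W) — all W, so L
(6,8): →(5,8)(W), (3,8)(W), (6,7)(W), (6,5)(W), (6,4)(W), (5,7)(W) — all W, so L
(7,4): →(6,4)(W), (4,4)(W), (7,3)(W), (7,1)(W), (7,0)(W), (6,3)(W) — all W, so L
(7,6): →(6,6)(W), (4,6)(W), (7,5)(W), (7,3)(W), (7,2)(W), (6,5)(W) — all W, so L
(8,0): →(7,0)(W), (5,0)(W) — all W, so L
(8,2): →(7,2)(W), (5,2)(W), (8,1)(W), (7,1)(W) — all W, so L
(8,8): →(7,8)(W), (5,8)(W), (8,7)(W), (8,5)(W), (8,4)(W), (7,7)(W) — all W, so L
(9,4): →(8,4)(W), (6,4)(W), (9,3)(W), (9,1)(W), (9,0)(W), (8,3)(W) — all W, so L
(9,6): →(8,6)(W), (6,6)(W), (9,5)(W), (9,3)(W), (9,2)(W), (8,5)(W) — all W, so L
Every other cell has at least one move into one of the L cells above, so it is W.
L cells per row: a=0: 3, a=1: 2, a=2: 3, a=3: 2, a=4: 3, a=5: 2, a=6: 3, a=7: 2, a=8: 3, a=9: 2; total 25.

25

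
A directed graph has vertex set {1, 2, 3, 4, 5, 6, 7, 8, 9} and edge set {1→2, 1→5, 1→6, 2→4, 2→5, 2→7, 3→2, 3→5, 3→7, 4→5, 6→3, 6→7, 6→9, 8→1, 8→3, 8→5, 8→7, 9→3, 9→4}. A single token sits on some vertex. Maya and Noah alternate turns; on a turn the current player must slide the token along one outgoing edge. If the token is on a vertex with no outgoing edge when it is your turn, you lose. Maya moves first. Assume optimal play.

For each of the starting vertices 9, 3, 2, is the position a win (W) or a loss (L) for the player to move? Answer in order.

9: L, 3: W, 2: W

Work bottom-up. With no move the player to move loses. Otherwise the position is W if at least one move leads to an L position for the opponent, and L if every move leads to a W.
Every edge goes from a vertex to one that appears earlier in the order 5, 7, 4, 2, 3, 9, 6, 1, 8, so processing vertices in that order labels each vertex after all of its successors.
5: no outgoing edge → L
7: no outgoing edge → L
4: can move to 5, which is L ⇒ W
2: can move to 7, which is L ⇒ W
3: can move to 7, which is L ⇒ W
9: moves to 3(W), 4(W); every one is W ⇒ L
6: can move to 9, which is L ⇒ W
1: can move to 5, which is L ⇒ W
8: can move to 7, which is L ⇒ W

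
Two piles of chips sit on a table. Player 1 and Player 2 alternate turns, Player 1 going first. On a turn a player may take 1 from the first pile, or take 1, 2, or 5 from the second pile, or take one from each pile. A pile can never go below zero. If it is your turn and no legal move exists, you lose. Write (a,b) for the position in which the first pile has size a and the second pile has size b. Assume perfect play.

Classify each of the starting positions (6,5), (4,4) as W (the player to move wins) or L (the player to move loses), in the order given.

(6,5): W, (4,4): L

Compute win/loss labels from the base case upward. A position with no move is L. Any other position is W if it can reach an L in one move, else L.
No move ever increases a pile, so every position that can arise here has a ≤ 6 and b ≤ 5; it is enough to label the cells with 0 ≤ a ≤ 6 and 0 ≤ b ≤ 5.
Every move lowers a or b (never raises either), so fill the grid row by row in increasing a, and left to right within a row: each cell's successors are then already labelled.
      b=0  b=1  b=2  b=3  b=4  b=5
a=0:    L    W    W    L    W    W
a=1:    W    W    L    W    W    L
a=2:    L    W    W    W    L    W
a=3:    W    W    L    W    W    W
a=4:    L    W    W    W    L    W
a=5:    W    W    L    W    W    W
a=6:    L    W    W    W    L    W
Cells with no legal move (terminal, hence L): (0,0).
The remaining L cells, each justified by listing all of its moves:
(0,3): only reaches (0,2)(W), (0,1)(W), all W → L
(1,2): only reaches (0,2)(W), (1,1)(W), (1,0)(W), (0,1)(W), all W → L
(1,5): only reaches (0,5)(W), (1,4)(W), (1,3)(W), (1,0)(W), (0,4)(W), all W → L
(2,0): only reaches (1,0)(W), which is W → L
(2,4): only reaches (1,4)(W), (2,3)(W), (2,2)(W), (1,3)(W), all W → L
(3,2): only reaches (2,2)(W), (3,1)(W), (3,0)(W), (2,1)(W), all W → L
(4,0): only reaches (3,0)(W), which is W → L
(4,4): only reaches (3,4)(W), (4,3)(W), (4,2)(W), (3,3)(W), all W → L
(5,2): only reaches (4,2)(W), (5,1)(W), (5,0)(W), (4,1)(W), all W → L
(6,0): only reaches (5,0)(W), which is W → L
(6,4): only reaches (5,4)(W), (6,3)(W), (6,2)(W), (5,3)(W), all W → L
Every other cell has at least one move into one of the L cells above, so it is W.
(6,5): the move to (6,4) reaches an L cell, so W
(4,4): one of the L cells justified above, so L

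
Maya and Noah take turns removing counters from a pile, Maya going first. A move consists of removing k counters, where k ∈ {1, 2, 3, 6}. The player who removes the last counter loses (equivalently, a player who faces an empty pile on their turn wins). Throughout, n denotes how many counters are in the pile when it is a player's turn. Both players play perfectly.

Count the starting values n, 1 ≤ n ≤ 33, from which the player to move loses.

Use the standard recursion: the mover wins at a terminal position; elsewhere, the mover wins exactly when some move hands the opponent an L position.
n=0: no move; the opponent has just taken the last counter and therefore loses → W
n=1: →0(W) only, which is W, so L
n=2: →1(L), so W
n=3: →1(L), so W
n=4: →1(L), so W
n=5: →4(W), 3(W), 2(W) — all W, so L
n=6: →5(L), so W
n=7: →5(L), so W
n=8: →5(L), so W
n=9: →8(W), 7(W), 6(W), 3(W) — all W, so L
n=10: →9(L), so W
n=11: →9(L), so W
n=12: →9(L), so W
n=13: →12(W), 11(W), 10(W), 7(W) — all W, so L
n=14: →13(L), so W
n=15: →13(L), so W
n=16: →13(L), so W
n=17: →16(W), 15(W), 14(W), 11(W) — all W, so L
n=18: →17(L), so W
n=19: →17(L), so W
n=20: →17(L), so W
n=21: →20(W), 19(W), 18(W), 15(W) — all W, so L
n=22: →21(L), so W
n=23: →21(L), so W
n=24: →21(L), so W
n=25: →24(W), 23(W), 22(W), 19(W) — all W, so L
n=26: →25(L), so W
n=27: →25(L), so W
n=28: →25(L), so W
n=29: →28(W), 27(W), 26(W), 23(W) — all W, so L
n=30: →29(L), so W
n=31: →29(L), so W
n=32: →29(L), so W
n=33: →32(W), 31(W), 30(W), 27(W) — all W, so L
L entries with 1 ≤ n ≤ 33 (the range starts at n=1): n = 1, 5, 9, 13, 17, 21, 25, 29, 33; that makes 9.

9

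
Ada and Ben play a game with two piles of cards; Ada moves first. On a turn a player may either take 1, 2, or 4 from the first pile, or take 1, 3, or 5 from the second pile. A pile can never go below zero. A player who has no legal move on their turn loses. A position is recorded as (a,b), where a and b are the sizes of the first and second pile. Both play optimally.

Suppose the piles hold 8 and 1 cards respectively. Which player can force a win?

Ada wins.

Classify positions by backward induction: terminal positions (no move available) are L. From any other position, the mover wins iff some move reaches an L.
No move ever increases a pile, so every position that can arise here has a ≤ 8 and b ≤ 1; it is enough to label the cells with 0 ≤ a ≤ 8 and 0 ≤ b ≤ 1.
Every move lowers a or b (never raises either), so fill the grid row by row in increasing a, and left to right within a row: each cell's successors are then already labelled.
      b=0  b=1
a=0:    L    W
a=1:    W    L
a=2:    W    W
a=3:    L    W
a=4:    W    L
a=5:    W    W
a=6:    L    W
a=7:    W    L
a=8:    W    W
Cells with no legal move (terminal, hence L): (0,0).
The remaining L cells, each justified by listing all of its moves:
(1,1): only reaches (0,1)(W), (1,0)(W), all W → L
(3,0): only reaches (2,0)(W), (1,0)(W), all W → L
(4,1): only reaches (3,1)(W), (2,1)(W), (0,1)(W), (4,0)(W), all W → L
(6,0): only reaches (5,0)(W), (4,0)(W), (2,0)(W), all W → L
(7,1): only reaches (6,1)(W), (5,1)(W), (3,1)(W), (7,0)(W), all W → L
Every other cell has at least one move into one of the L cells above, so it is W.
From (8,1) Ada can move to (7,1), reaching an L position.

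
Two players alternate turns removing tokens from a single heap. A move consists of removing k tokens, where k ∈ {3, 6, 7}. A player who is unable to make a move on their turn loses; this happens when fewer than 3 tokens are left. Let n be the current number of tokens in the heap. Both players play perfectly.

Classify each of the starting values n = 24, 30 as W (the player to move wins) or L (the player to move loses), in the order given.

Positions with no move are L. A position that does have a move is losing for the player to move precisely when every available move leads to a winning position for the opponent. Fill in the labels:
n=0: no move → L
n=1: no move → L
n=2: no move → L
n=3: W (go to 0, an L position)
n=4: W (go to 1, an L position)
n=5: W (go to 2, an L position)
n=6: W (go to 0, an L position)
n=7: W (go to 1, an L position)
n=8: W (go to 2, an L position)
n=9: W (go to 2, an L position)
n=10: L (options 7(W), 4(W), 3(W) are all W)
n=11: L (options 8(W), 5(W), 4(W) are all W)
n=12: L (options 9(W), 6(W), 5(W) are all W)
n=13: W (go to 10, an L position)
n=14: W (go to 11, an L position)
n=15: W (go to 12, an L position)
n=16: W (go to 10, an L position)
n=17: W (go to 11, an L position)
n=18: W (go to 12, an L position)
n=19: W (go to 12, an L position)
n=20: L (options 17(W), 14(W), 13(W) are all W)
n=21: L (options 18(W), 15(W), 14(W) are all W)
n=22: L (options 19(W), 16(W), 15(W) are all W)
n=23: W (go to 20, an L position)
n=24: W (go to 21, an L position)
n=25: W (go to 22, an L position)
n=26: W (go to 20, an L position)
n=27: W (go to 21, an L position)
n=28: W (go to 22, an L position)
n=29: W (go to 22, an L position)
n=30: L (options 27(W), 24(W), 23(W) are all W)

24: W, 30: L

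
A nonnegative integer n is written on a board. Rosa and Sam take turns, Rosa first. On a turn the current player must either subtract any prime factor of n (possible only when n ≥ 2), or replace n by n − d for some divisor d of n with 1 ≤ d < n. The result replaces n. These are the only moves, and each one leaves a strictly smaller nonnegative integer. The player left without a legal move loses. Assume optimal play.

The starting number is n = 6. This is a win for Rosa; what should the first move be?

Work bottom-up. With no move the player to move loses. Otherwise the position is W if at least one move leads to an L position for the opponent, and L if every move leads to a W.
n=0: no move → L
n=1: no move → L
n=2: reaches L-position 0 → W
n=3: reaches L-position 0 → W
n=4: only reaches 2(W), 3(W), all W → L
n=5: reaches L-position 0 → W
n=6: reaches L-position 4 → W
From 6, the L positions reachable in one move are: 4.

Move to 4.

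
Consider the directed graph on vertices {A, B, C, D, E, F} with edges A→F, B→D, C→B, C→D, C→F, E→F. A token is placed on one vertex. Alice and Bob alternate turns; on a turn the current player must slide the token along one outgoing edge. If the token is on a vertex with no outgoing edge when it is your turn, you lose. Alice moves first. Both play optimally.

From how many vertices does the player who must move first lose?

Build the W/L table. Terminal = L. A non-terminal position is W if it has a move to some L; otherwise it is L.
Every edge goes from a vertex to one that appears earlier in the order D, F, A, B, E, C, so processing vertices in that order labels each vertex after all of its successors.
D: no outgoing edge → L
F: no outgoing edge → L
A: W (go to F, an L position)
B: W (go to D, an L position)
E: W (go to F, an L position)
C: W (go to F, an L position)
The L vertices are D, F; that is 2 in all.

2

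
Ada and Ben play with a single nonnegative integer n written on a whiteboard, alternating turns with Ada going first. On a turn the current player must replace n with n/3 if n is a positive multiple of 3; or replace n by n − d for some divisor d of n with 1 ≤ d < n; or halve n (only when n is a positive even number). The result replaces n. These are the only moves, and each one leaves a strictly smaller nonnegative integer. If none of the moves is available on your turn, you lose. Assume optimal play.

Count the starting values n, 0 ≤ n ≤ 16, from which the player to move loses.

Work bottom-up. With no move the player to move loses. Otherwise the position is W if at least one move leads to an L position for the opponent, and L if every move leads to a W.
n=0: no move → L
n=1: no move → L
n=2: W (go to 1, an L position)
n=3: W (go to 1, an L position)
n=4: L (options 2(W), 3(W) are all W)
n=5: W (go to 4, an L position)
n=6: W (go to 4, an L position)
n=7: L (sole option 6(W) is W)
n=8: W (go to 4, an L position)
n=9: L (options 3(W), 6(W), 8(W) are all W)
n=10: W (go to 9, an L position)
n=11: L (sole option 10(W) is W)
n=12: W (go to 4, an L position)
n=13: L (sole option 12(W) is W)
n=14: W (go to 7, an L position)
n=15: L (options 5(W), 10(W), 12(W), 14(W) are all W)
n=16: W (go to 15, an L position)
L entries with 0 ≤ n ≤ 16: n = 0, 1, 4, 7, 9, 11, 13, 15; that makes 8.

8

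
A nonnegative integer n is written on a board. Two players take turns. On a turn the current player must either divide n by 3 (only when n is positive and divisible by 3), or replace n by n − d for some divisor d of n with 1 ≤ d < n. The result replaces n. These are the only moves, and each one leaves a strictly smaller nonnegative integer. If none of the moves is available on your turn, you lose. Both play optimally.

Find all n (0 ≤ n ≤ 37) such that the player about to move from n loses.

0, 1, 4, 7, 9, 11, 13, 15, 17, 19, 23, 25, 28, 31, 36

Classify positions by backward induction: terminal positions (no move available) are L. From any other position, the mover wins iff some move reaches an L.
n=0: no move → L
n=1: no move → L
n=2: W (go to 1, an L position)
n=3: W (go to 1, an L position)
n=4: L (options 2(W), 3(W) are all W)
n=5: W (go to 4, an L position)
n=6: W (go to 4, an L position)
n=7: L (sole option 6(W) is W)
n=8: W (go to 4, an L position)
n=9: L (options 3(W), 6(W), 8(W) are all W)
n=10: W (go to 9, an L position)
n=11: L (sole option 10(W) is W)
n=12: W (go to 4, an L position)
n=13: L (sole option 12(W) is W)
n=14: W (go to 7, an L position)
n=15: L (options 5(W), 10(W), 12(W), 14(W) are all W)
n=16: W (go to 15, an L position)
n=17: L (sole option 16(W) is W)
n=18: W (go to 9, an L position)
n=19: L (sole option 18(W) is W)
n=20: W (go to 15, an L position)
n=21: W (go to 7, an L position)
n=22: W (go to 11, an L position)
n=23: L (sole option 22(W) is W)
n=24: W (go to 23, an L position)
n=25: L (options 20(W), 24(W) are all W)
n=26: W (go to 13, an L position)
n=27: W (go to 9, an L position)
n=28: L (options 14(W), 21(W), 24(W), 26(W), 27(W) are all W)
n=29: W (go to 28, an L position)
n=30: W (go to 15, an L position)
n=31: L (sole option 30(W) is W)
n=32: W (go to 28, an L position)
n=33: W (go to 11, an L position)
n=34: W (go to 17, an L position)
n=35: W (go to 28, an L position)
n=36: L (options 12(W), 18(W), 24(W), 27(W), 30(W), 32(W), 33(W), 34(W), 35(W) are all W)
n=37: W (go to 36, an L position)
Reading off the rows marked L gives the requested list; there are 15 such values of n.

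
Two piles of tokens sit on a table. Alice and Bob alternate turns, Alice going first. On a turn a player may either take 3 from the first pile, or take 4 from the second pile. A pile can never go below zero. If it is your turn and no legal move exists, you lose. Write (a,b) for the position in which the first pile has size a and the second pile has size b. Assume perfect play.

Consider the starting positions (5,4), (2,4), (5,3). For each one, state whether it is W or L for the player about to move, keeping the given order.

(5,4): L, (2,4): W, (5,3): W

Build the W/L table. Terminal = L. A non-terminal position is W if it has a move to some L; otherwise it is L.
No move ever increases a pile, so every position that can arise here has a ≤ 5 and b ≤ 4; it is enough to label the cells with 0 ≤ a ≤ 5 and 0 ≤ b ≤ 4.
Every move lowers a or b (never raises either), so fill the grid row by row in increasing a, and left to right within a row: each cell's successors are then already labelled.
      b=0  b=1  b=2  b=3  b=4
a=0:    L    L    L    L    W
a=1:    L    L    L    L    W
a=2:    L    L    L    L    W
a=3:    W    W    W    W    L
a=4:    W    W    W    W    L
a=5:    W    W    W    W    L
Cells with no legal move (terminal, hence L): (0,0), (0,1), (0,2), (0,3), (1,0), (1,1), (1,2), (1,3), (2,0), (2,1), (2,2), (2,3).
The remaining L cells, each justified by listing all of its moves:
(3,4): only reaches (0,4)(W), (3,0)(W), all W → L
(4,4): only reaches (1,4)(W), (4,0)(W), all W → L
(5,4): only reaches (2,4)(W), (5,0)(W), all W → L
Every other cell has at least one move into one of the L cells above, so it is W.
(5,4): one of the L cells justified above, so L
(2,4): the move to (2,0) reaches an L cell, so W
(5,3): the move to (2,3) reaches an L cell, so W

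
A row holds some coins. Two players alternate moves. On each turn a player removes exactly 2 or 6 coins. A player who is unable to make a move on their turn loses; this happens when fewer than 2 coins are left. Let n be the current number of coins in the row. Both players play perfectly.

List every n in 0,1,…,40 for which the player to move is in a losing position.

Work bottom-up. With no move the player to move loses. Otherwise the position is W if at least one move leads to an L position for the opponent, and L if every move leads to a W.
n=0: no move → L
n=1: no move → L
n=2: →0(L), so W
n=3: →1(L), so W
n=4: →2(W) only, which is W, so L
n=5: →3(W) only, which is W, so L
n=6: →4(L), so W
n=7: →5(L), so W
n=8: →6(W), 2(W) — all W, so L
n=9: →7(W), 3(W) — all W, so L
n=10: →8(L), so W
n=11: →9(L), so W
n=12: →10(W), 6(W) — all W, so L
n=13: →11(W), 7(W) — all W, so L
n=14: →12(L), so W
n=15: →13(L), so W
n=16: →14(W), 10(W) — all W, so L
n=17: →15(W), 11(W) — all W, so L
n=18: →16(L), so W
n=19: →17(L), so W
n=20: →18(W), 14(W) — all W, so L
n=21: →19(W), 15(W) — all W, so L
n=22: →20(L), so W
n=23: →21(L), so W
n=24: →22(W), 18(W) — all W, so L
n=25: →23(W), 19(W) — all W, so L
n=26: →24(L), so W
n=27: →25(L), so W
n=28: →26(W), 22(W) — all W, so L
n=29: →27(W), 23(W) — all W, so L
n=30: →28(L), so W
n=31: →29(L), so W
n=32: →30(W), 26(W) — all W, so L
n=33: →31(W), 27(W) — all W, so L
n=34: →32(L), so W
n=35: →33(L), so W
n=36: →34(W), 30(W) — all W, so L
n=37: →35(W), 31(W) — all W, so L
n=38: →36(L), so W
n=39: →37(L), so W
n=40: →38(W), 34(W) — all W, so L
The losing starting values of n are exactly the entries labelled L in this table (21 of them).

0, 1, 4, 5, 8, 9, 12, 13, 16, 17, 20, 21, 24, 25, 28, 29, 32, 33, 36, 37, 40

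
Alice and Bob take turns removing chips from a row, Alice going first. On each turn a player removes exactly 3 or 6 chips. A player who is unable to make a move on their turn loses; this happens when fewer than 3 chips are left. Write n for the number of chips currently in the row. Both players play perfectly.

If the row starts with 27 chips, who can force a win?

Bob wins.

Build the W/L table. Terminal = L. A non-terminal position is W if it has a move to some L; otherwise it is L.
n=0: no move → L
n=1: no move → L
n=2: no move → L
n=3: →0(L), so W
n=4: →1(L), so W
n=5: →2(L), so W
n=6: →0(L), so W
n=7: →1(L), so W
n=8: →2(L), so W
n=9: →6(W), 3(W) — all W, so L
n=10: →7(W), 4(W) — all W, so L
n=11: →8(W), 5(W) — all W, so L
n=12: →9(L), so W
n=13: →10(L), so W
n=14: →11(L), so W
n=15: →9(L), so W
n=16: →10(L), so W
n=17: →11(L), so W
n=18: →15(W), 12(W) — all W, so L
n=19: →16(W), 13(W) — all W, so L
n=20: →17(W), 14(W) — all W, so L
n=21: →18(L), so W
n=22: →19(L), so W
n=23: →20(L), so W
n=24: →18(L), so W
n=25: →19(L), so W
n=26: →20(L), so W
n=27: →24(W), 21(W) — all W, so L
The starting position 27 is L: whatever Alice does, the opponent receives a W position.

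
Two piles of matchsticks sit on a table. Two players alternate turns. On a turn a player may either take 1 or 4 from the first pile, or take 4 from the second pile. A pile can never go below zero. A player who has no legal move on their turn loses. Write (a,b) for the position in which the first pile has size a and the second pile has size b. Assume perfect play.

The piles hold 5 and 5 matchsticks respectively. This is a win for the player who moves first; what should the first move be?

Positions with no move are L. A position that does have a move is losing for the player to move precisely when every available move leads to a winning position for the opponent. Fill in the labels:
No move ever increases a pile, so every position that can arise here has a ≤ 5 and b ≤ 5; it is enough to label the cells with 0 ≤ a ≤ 5 and 0 ≤ b ≤ 5.
Every move lowers a or b (never raises either), so fill the grid row by row in increasing a, and left to right within a row: each cell's successors are then already labelled.
      b=0  b=1  b=2  b=3  b=4  b=5
a=0:    L    L    L    L    W    W
a=1:    W    W    W    W    L    L
a=2:    L    L    L    L    W    W
a=3:    W    W    W    W    L    L
a=4:    W    W    W    W    W    W
a=5:    L    L    L    L    W    W
Cells with no legal move (terminal, hence L): (0,0), (0,1), (0,2), (0,3).
The remaining L cells, each justified by listing all of its moves:
(1,4): →(0,4)(W), (1,0)(W) — all W, so L
(1,5): →(0,5)(W), (1,1)(W) — all W, so L
(2,0): →(1,0)(W) only, which is W, so L
(2,1): →(1,1)(W) only, which is W, so L
(2,2): →(1,2)(W) only, which is W, so L
(2,3): →(1,3)(W) only, which is W, so L
(3,4): →(2,4)(W), (3,0)(W) — all W, so L
(3,5): →(2,5)(W), (3,1)(W) — all W, so L
(5,0): →(4,0)(W), (1,0)(W) — all W, so L
(5,1): →(4,1)(W), (1,1)(W) — all W, so L
(5,2): →(4,2)(W), (1,2)(W) — all W, so L
(5,3): →(4,3)(W), (1,3)(W) — all W, so L
Every other cell has at least one move into one of the L cells above, so it is W.
From (5,5), the L positions reachable in one move are: (1,5), (5,1). Any move reaching one of these is winning.

Move to (1,5).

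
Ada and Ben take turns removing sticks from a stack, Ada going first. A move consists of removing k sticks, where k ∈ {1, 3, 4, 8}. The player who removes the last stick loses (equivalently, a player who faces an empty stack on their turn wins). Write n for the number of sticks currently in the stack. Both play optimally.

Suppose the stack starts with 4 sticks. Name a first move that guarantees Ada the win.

Remove 1, leaving 3.

Work bottom-up. With no move the player to move wins. Otherwise the position is W if at least one move leads to an L position for the opponent, and L if every move leads to a W.
n=0: no move; the opponent has just taken the last stick and therefore loses → W
n=1: only reaches 0(W), which is W → L
n=2: reaches L-position 1 → W
n=3: only reaches 2(W), 0(W), all W → L
n=4: reaches L-position 3 → W
From 4, the L positions reachable in one move are: 3, 1. Any move reaching one of these is winning.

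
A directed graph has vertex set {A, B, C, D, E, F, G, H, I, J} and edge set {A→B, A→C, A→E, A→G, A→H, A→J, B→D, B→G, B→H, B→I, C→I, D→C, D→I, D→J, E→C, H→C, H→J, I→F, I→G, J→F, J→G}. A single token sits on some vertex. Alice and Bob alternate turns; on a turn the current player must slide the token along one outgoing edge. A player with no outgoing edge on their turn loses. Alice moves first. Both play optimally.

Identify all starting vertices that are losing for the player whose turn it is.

Use the standard recursion: the mover loses at a terminal position; elsewhere, the mover wins exactly when some move hands the opponent an L position.
Every edge goes from a vertex to one that appears earlier in the order F, G, J, I, C, E, D, H, B, A, so processing vertices in that order labels each vertex after all of its successors.
F: no outgoing edge → L
G: no outgoing edge → L
J: →G(L), so W
I: →G(L), so W
C: →I(W) only, which is W, so L
E: →C(L), so W
D: →C(L), so W
H: →C(L), so W
B: →G(L), so W
A: →C(L), so W
The losing starting vertices are exactly the entries labelled L in this table (3 of them).

C, F, G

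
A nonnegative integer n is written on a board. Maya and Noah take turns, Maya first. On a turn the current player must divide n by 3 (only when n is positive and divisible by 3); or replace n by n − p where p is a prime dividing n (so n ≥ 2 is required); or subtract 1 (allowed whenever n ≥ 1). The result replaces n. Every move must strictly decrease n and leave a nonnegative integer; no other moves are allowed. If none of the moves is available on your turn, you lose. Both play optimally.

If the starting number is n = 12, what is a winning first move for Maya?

Move to 4.

Classify positions by backward induction: terminal positions (no move available) are L. From any other position, the mover wins iff some move reaches an L.
n=0: no move → L
n=1: reaches L-position 0 → W
n=2: reaches L-position 0 → W
n=3: reaches L-position 0 → W
n=4: only reaches 2(W), 3(W), all W → L
n=5: reaches L-position 0 → W
n=6: reaches L-position 4 → W
n=7: reaches L-position 0 → W
n=8: only reaches 6(W), 7(W), all W → L
n=9: reaches L-position 8 → W
n=10: reaches L-position 8 → W
n=11: reaches L-position 0 → W
n=12: reaches L-position 4 → W
From 12, the L positions reachable in one move are: 4.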